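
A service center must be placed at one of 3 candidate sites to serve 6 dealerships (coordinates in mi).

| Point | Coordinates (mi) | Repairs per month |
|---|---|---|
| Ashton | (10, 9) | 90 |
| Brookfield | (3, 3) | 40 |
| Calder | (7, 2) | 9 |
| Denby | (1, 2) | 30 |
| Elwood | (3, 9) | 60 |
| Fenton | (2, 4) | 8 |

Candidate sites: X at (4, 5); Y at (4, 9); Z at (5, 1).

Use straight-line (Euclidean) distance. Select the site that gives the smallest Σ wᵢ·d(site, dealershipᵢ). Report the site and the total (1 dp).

X, total 1169.2 mi

Total weighted distance at each candidate:
  X (4, 5): total = 1169.2
  Y (4, 9): total = 1183.4
  Z (5, 1): total = 1634.7
Minimum is at X with total 1169.2 mi.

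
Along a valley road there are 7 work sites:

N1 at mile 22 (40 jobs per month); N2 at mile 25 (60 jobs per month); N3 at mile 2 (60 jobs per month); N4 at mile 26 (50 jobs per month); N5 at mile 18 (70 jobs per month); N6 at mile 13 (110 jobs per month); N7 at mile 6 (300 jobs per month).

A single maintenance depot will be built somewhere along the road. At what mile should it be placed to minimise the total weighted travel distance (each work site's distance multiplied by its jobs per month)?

For a sum of weighted absolute distances on a line, the optimum is the weighted median (not the mean). Total weight W = 690; half-weight = 345.
Sort by position and accumulate weight:
  mile 2 (N3, w=60) → cum 60
  mile 6 (N7, w=300) → cum 360  ≥ 345 → median here
  mile 13 (N6, w=110) → cum 470
  mile 18 (N5, w=70) → cum 540
  mile 22 (N1, w=40) → cum 580
  mile 25 (N2, w=60) → cum 640
  mile 26 (N4, w=50) → cum 690
Optimal location: mile 6.

x = 6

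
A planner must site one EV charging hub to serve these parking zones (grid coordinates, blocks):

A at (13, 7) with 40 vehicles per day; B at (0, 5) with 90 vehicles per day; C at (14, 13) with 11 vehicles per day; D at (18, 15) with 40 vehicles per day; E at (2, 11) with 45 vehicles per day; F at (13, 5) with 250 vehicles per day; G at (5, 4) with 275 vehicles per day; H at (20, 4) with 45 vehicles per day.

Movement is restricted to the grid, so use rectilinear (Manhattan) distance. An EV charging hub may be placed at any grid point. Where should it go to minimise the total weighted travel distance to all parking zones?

(5, 5)

Manhattan distance separates: Σwᵢ(|x−xᵢ|+|y−yᵢ|) = Σwᵢ|x−xᵢ| + Σwᵢ|y−yᵢ|, so x and y are optimised independently as 1-D weighted medians.
Total weight W = 796; half = 398.
x-coordinate, sorted with cumulative weight:
  x=0 (B, w=90) cum 90
  x=2 (E, w=45) cum 135
  x=5 (G, w=275) cum 410  ← median
  x=13 (A, w=40) cum 450
  x=13 (F, w=250) cum 700
  x=14 (C, w=11) cum 711
  x=18 (D, w=40) cum 751
  x=20 (H, w=45) cum 796
⇒ x* = 5
y-coordinate, sorted with cumulative weight:
  y=4 (G, w=275) cum 275
  y=4 (H, w=45) cum 320
  y=5 (B, w=90) cum 410  ← median
  y=5 (F, w=250) cum 660
  y=7 (A, w=40) cum 700
  y=11 (E, w=45) cum 745
  y=13 (C, w=11) cum 756
  y=15 (D, w=40) cum 796
⇒ y* = 5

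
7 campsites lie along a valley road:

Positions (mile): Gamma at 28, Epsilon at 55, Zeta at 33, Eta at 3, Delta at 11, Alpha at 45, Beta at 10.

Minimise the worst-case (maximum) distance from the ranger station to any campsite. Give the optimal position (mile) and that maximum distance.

location 29, max distance 26

The 1-center on a line is the midpoint of the two extreme points: leftmost at 3, rightmost at 55.
Optimal location = (3 + 55)/2 = 29; maximum distance = (55 − 3)/2 = 26.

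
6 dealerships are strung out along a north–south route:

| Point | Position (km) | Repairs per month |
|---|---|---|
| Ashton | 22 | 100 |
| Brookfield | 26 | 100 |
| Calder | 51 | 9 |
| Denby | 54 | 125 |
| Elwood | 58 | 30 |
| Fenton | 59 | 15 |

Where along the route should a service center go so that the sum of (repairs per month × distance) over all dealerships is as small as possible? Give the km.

For a sum of weighted absolute distances on a line, the optimum is the weighted median (not the mean). Total weight W = 379; half-weight = 189.5.
Sort by position and accumulate weight:
  km 22 (Ashton, w=100) → cum 100
  km 26 (Brookfield, w=100) → cum 200  ≥ 189.5 → median here
  km 51 (Calder, w=9) → cum 209
  km 54 (Denby, w=125) → cum 334
  km 58 (Elwood, w=30) → cum 364
  km 59 (Fenton, w=15) → cum 379
Optimal location: km 26.

x = 26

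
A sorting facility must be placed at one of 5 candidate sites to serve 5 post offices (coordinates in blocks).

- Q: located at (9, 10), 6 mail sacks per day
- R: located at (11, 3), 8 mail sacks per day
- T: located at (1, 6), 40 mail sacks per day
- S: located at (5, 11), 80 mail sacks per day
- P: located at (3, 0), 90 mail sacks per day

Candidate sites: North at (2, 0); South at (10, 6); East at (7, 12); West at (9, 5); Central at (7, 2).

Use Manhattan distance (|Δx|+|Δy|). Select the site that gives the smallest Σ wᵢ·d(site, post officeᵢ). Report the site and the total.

Total weighted distance at each candidate:
  North (2, 0): total = 1688
  South (10, 6): total = 2392
  East (7, 12): total = 2288
  West (9, 5): total = 2212
  Central (7, 2): total = 1920
Minimum is at North with total 1688 blocks.

North, total 1688 blocks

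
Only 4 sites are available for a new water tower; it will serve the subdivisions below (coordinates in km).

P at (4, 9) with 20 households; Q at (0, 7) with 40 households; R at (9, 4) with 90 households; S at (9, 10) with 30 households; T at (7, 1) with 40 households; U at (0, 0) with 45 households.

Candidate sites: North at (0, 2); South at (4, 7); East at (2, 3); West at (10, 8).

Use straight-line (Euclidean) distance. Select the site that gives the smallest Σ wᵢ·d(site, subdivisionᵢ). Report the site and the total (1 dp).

South, total 1530.8 km

Total weighted distance at each candidate:
  North (0, 2): total = 1925.1
  South (4, 7): total = 1530.8
  East (2, 3): total = 1616.4
  West (10, 8): total = 1842.7
Minimum is at South with total 1530.8 km.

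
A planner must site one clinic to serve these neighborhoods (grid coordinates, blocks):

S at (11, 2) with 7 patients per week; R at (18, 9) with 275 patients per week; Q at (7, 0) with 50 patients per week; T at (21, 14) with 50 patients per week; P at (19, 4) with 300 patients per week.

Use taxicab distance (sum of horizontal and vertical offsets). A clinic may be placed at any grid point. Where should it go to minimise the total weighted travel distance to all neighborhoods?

(19, 4)

Manhattan distance separates: Σwᵢ(|x−xᵢ|+|y−yᵢ|) = Σwᵢ|x−xᵢ| + Σwᵢ|y−yᵢ|, so x and y are optimised independently as 1-D weighted medians.
Total weight W = 682; half = 341.
x-coordinate, sorted with cumulative weight:
  x=7 (Q, w=50) cum 50
  x=11 (S, w=7) cum 57
  x=18 (R, w=275) cum 332
  x=19 (P, w=300) cum 632  ← median
  x=21 (T, w=50) cum 682
⇒ x* = 19
y-coordinate, sorted with cumulative weight:
  y=0 (Q, w=50) cum 50
  y=2 (S, w=7) cum 57
  y=4 (P, w=300) cum 357  ← median
  y=9 (R, w=275) cum 632
  y=14 (T, w=50) cum 682
⇒ y* = 4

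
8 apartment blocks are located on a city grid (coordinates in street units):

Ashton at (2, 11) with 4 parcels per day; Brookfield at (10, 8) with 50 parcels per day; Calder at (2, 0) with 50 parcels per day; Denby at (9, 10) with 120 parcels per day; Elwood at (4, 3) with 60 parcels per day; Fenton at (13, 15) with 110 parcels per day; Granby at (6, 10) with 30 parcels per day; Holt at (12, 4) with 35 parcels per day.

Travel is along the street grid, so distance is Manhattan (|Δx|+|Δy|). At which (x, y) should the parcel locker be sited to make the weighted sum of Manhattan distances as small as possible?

Manhattan distance separates: Σwᵢ(|x−xᵢ|+|y−yᵢ|) = Σwᵢ|x−xᵢ| + Σwᵢ|y−yᵢ|, so x and y are optimised independently as 1-D weighted medians.
Total weight W = 459; half = 229.5.
x-coordinate, sorted with cumulative weight:
  x=2 (Ashton, w=4) cum 4
  x=2 (Calder, w=50) cum 54
  x=4 (Elwood, w=60) cum 114
  x=6 (Granby, w=30) cum 144
  x=9 (Denby, w=120) cum 264  ← median
  x=10 (Brookfield, w=50) cum 314
  x=12 (Holt, w=35) cum 349
  x=13 (Fenton, w=110) cum 459
⇒ x* = 9
y-coordinate, sorted with cumulative weight:
  y=0 (Calder, w=50) cum 50
  y=3 (Elwood, w=60) cum 110
  y=4 (Holt, w=35) cum 145
  y=8 (Brookfield, w=50) cum 195
  y=10 (Denby, w=120) cum 315  ← median
  y=10 (Granby, w=30) cum 345
  y=11 (Ashton, w=4) cum 349
  y=15 (Fenton, w=110) cum 459
⇒ y* = 10

(9, 10)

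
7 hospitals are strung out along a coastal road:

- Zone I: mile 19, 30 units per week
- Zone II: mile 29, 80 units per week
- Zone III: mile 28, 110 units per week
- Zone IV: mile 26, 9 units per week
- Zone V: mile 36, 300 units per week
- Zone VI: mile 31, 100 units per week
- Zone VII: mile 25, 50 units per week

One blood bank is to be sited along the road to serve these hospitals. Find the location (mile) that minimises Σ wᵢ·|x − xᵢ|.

x = 31

For a sum of weighted absolute distances on a line, the optimum is the weighted median (not the mean). Total weight W = 679; half-weight = 339.5.
Sort by position and accumulate weight:
  mile 19 (Zone I, w=30) → cum 30
  mile 25 (Zone VII, w=50) → cum 80
  mile 26 (Zone IV, w=9) → cum 89
  mile 28 (Zone III, w=110) → cum 199
  mile 29 (Zone II, w=80) → cum 279
  mile 31 (Zone VI, w=100) → cum 379  ≥ 339.5 → median here
  mile 36 (Zone V, w=300) → cum 679
Optimal location: mile 31.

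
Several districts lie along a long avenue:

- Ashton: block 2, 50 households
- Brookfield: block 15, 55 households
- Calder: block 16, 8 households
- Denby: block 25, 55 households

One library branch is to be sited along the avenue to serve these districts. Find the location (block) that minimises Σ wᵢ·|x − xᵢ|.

x = 15

For a sum of weighted absolute distances on a line, the optimum is the weighted median (not the mean). Total weight W = 168; half-weight = 84.
Sort by position and accumulate weight:
  block 2 (Ashton, w=50) → cum 50
  block 15 (Brookfield, w=55) → cum 105  ≥ 84 → median here
  block 16 (Calder, w=8) → cum 113
  block 25 (Denby, w=55) → cum 168
Optimal location: block 15.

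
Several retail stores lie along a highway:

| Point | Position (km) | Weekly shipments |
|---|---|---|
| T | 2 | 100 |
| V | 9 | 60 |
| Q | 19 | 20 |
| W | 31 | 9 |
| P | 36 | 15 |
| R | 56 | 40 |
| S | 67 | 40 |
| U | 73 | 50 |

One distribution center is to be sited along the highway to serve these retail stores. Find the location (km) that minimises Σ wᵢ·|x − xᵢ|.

For a sum of weighted absolute distances on a line, the optimum is the weighted median (not the mean). Total weight W = 334; half-weight = 167.
Sort by position and accumulate weight:
  km 2 (T, w=100) → cum 100
  km 9 (V, w=60) → cum 160
  km 19 (Q, w=20) → cum 180  ≥ 167 → median here
  km 31 (W, w=9) → cum 189
  km 36 (P, w=15) → cum 204
  km 56 (R, w=40) → cum 244
  km 67 (S, w=40) → cum 284
  km 73 (U, w=50) → cum 334
Optimal location: km 19.

x = 19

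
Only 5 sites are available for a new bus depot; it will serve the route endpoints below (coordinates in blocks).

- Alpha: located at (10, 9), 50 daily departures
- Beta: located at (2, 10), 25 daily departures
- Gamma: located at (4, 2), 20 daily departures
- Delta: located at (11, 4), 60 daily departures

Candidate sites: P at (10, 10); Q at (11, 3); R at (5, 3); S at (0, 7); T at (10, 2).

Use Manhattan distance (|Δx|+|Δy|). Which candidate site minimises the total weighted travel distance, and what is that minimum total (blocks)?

P, total 950 blocks

Total weighted distance at each candidate:
  P (10, 10): total = 950
  Q (11, 3): total = 970
  R (5, 3): total = 1260
  S (0, 7): total = 1745
  T (10, 2): total = 1050
Minimum is at P with total 950 blocks.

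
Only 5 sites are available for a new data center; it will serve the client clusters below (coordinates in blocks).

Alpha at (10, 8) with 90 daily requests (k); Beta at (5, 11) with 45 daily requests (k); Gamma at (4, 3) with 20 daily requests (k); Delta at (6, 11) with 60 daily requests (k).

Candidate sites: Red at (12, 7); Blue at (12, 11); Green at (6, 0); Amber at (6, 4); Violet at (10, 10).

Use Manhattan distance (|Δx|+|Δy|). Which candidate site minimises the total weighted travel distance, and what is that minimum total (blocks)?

Violet, total 1010 blocks

Total weighted distance at each candidate:
  Red (12, 7): total = 1605
  Blue (12, 11): total = 1445
  Green (6, 0): total = 2380
  Amber (6, 4): total = 1560
  Violet (10, 10): total = 1010
Minimum is at Violet with total 1010 blocks.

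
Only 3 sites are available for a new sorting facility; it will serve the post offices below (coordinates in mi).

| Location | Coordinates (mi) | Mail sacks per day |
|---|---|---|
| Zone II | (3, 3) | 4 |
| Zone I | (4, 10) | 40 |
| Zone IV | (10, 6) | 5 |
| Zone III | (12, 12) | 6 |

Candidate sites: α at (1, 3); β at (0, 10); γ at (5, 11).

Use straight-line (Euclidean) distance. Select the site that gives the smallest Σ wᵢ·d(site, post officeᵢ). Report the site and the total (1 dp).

γ, total 167.3 mi

Total weighted distance at each candidate:
  α (1, 3): total = 445.3
  β (0, 10): total = 317.3
  γ (5, 11): total = 167.3
Minimum is at γ with total 167.3 mi.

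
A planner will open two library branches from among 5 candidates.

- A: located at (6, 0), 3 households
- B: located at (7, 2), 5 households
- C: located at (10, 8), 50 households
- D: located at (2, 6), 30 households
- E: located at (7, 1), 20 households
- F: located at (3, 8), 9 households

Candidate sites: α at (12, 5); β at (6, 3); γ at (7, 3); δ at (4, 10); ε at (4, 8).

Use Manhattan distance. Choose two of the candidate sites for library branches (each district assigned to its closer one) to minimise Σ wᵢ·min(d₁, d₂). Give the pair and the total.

Evaluate every pair (each demand assigned to the nearer of the two):
  {γ, ε}: total = 486
  {β, ε}: total = 508
  {α, β}: total = 611
  {α, γ}: total = 628
  {α, ε}: total = 629
  {γ, δ}: total = 664
  {β, δ}: total = 686
  {δ, ε}: total = 704
  {α, δ}: total = 710
  {β, γ}: total = 736
Best pair: {γ, ε} with total 486.

{γ, ε}, total 486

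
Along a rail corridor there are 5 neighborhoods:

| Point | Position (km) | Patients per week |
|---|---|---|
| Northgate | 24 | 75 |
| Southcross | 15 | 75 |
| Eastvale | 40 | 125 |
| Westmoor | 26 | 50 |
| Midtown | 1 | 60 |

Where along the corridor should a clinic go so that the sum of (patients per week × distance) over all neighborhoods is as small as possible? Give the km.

For a sum of weighted absolute distances on a line, the optimum is the weighted median (not the mean). Total weight W = 385; half-weight = 192.5.
Sort by position and accumulate weight:
  km 1 (Midtown, w=60) → cum 60
  km 15 (Southcross, w=75) → cum 135
  km 24 (Northgate, w=75) → cum 210  ≥ 192.5 → median here
  km 26 (Westmoor, w=50) → cum 260
  km 40 (Eastvale, w=125) → cum 385
Optimal location: km 24.

x = 24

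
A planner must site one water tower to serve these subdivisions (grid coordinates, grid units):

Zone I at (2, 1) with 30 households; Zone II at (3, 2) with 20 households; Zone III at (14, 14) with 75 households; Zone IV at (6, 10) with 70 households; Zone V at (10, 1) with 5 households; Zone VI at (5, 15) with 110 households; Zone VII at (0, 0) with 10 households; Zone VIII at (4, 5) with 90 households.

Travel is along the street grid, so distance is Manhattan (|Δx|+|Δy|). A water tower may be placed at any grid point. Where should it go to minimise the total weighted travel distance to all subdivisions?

Manhattan distance separates: Σwᵢ(|x−xᵢ|+|y−yᵢ|) = Σwᵢ|x−xᵢ| + Σwᵢ|y−yᵢ|, so x and y are optimised independently as 1-D weighted medians.
Total weight W = 410; half = 205.
x-coordinate, sorted with cumulative weight:
  x=0 (Zone VII, w=10) cum 10
  x=2 (Zone I, w=30) cum 40
  x=3 (Zone II, w=20) cum 60
  x=4 (Zone VIII, w=90) cum 150
  x=5 (Zone VI, w=110) cum 260  ← median
  x=6 (Zone IV, w=70) cum 330
  x=10 (Zone V, w=5) cum 335
  x=14 (Zone III, w=75) cum 410
⇒ x* = 5
y-coordinate, sorted with cumulative weight:
  y=0 (Zone VII, w=10) cum 10
  y=1 (Zone I, w=30) cum 40
  y=1 (Zone V, w=5) cum 45
  y=2 (Zone II, w=20) cum 65
  y=5 (Zone VIII, w=90) cum 155
  y=10 (Zone IV, w=70) cum 225  ← median
  y=14 (Zone III, w=75) cum 300
  y=15 (Zone VI, w=110) cum 410
⇒ y* = 10

(5, 10)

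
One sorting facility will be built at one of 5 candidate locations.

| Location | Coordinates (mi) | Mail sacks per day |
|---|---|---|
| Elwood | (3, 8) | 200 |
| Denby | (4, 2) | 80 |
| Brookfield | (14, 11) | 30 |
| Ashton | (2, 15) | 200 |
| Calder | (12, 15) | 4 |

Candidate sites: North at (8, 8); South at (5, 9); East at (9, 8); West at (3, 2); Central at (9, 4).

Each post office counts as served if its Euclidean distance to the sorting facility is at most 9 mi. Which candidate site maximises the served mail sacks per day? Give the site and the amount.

Coverage radius r = 9 mi; a point is covered iff (Δx)²+(Δy)² ≤ 9² = 81.
  North (8, 8): covers {Elwood, Denby, Brookfield, Calder} → 314
  South (5, 9): covers {Elwood, Denby, Ashton} → 480
  East (9, 8): covers {Elwood, Denby, Brookfield, Calder} → 314
  West (3, 2): covers {Elwood, Denby} → 280
  Central (9, 4): covers {Elwood, Denby, Brookfield} → 310
Maximum coverage at South: 480 mail sacks per day.

South, covering 480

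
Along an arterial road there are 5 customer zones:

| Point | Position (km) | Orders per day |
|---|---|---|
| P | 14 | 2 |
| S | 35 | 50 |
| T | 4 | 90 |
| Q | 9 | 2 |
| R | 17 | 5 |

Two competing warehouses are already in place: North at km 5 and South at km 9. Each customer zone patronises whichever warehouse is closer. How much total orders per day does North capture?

90

The indifferent point is the midpoint (5+9)/2 = 7; customer zones left of it (closer to North at 5) go to North, those right go to South.
  T at 4 (w=90) → North
  Q at 9 (w=2) → South
  P at 14 (w=2) → South
  R at 17 (w=5) → South
  S at 35 (w=50) → South
North captures 90; South captures 59.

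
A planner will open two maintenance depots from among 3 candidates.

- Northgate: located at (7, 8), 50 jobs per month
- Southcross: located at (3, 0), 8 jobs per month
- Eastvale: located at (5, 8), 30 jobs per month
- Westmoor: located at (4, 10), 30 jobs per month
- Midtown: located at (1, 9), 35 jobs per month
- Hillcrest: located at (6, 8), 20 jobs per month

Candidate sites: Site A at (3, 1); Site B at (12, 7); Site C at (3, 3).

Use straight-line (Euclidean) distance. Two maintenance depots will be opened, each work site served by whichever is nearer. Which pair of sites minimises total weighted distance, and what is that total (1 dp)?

{Site B, Site C}, total 990.6

Evaluate every pair (each demand assigned to the nearer of the two):
  {Site B, Site C}: total = 990.6
  {Site A, Site C}: total = 1039.8
  {Site A, Site B}: total = 1141.7
Best pair: {Site B, Site C} with total 990.6.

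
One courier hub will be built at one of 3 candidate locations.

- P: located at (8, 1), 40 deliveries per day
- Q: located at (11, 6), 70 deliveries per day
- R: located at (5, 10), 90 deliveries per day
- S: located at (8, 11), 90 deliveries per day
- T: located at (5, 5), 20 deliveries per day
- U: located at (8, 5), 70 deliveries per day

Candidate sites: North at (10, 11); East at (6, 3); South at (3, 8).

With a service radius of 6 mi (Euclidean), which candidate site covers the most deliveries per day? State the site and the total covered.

South, covering 270

Coverage radius r = 6 mi; a point is covered iff (Δx)²+(Δy)² ≤ 6² = 36.
  North (10, 11): covers {Q, R, S} → 250
  East (6, 3): covers {P, Q, T, U} → 200
  South (3, 8): covers {R, S, T, U} → 270
Maximum coverage at South: 270 deliveries per day.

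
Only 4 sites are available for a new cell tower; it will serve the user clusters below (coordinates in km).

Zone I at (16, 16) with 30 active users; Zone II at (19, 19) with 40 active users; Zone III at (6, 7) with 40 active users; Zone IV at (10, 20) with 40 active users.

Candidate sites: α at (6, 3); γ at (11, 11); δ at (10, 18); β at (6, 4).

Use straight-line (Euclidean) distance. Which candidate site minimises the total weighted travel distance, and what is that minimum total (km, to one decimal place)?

δ, total 1100.1 km

Total weighted distance at each candidate:
  α (6, 3): total = 2175.2
  γ (11, 11): total = 1283.0
  δ (10, 18): total = 1100.1
  β (6, 4): total = 2042.3
Minimum is at δ with total 1100.1 km.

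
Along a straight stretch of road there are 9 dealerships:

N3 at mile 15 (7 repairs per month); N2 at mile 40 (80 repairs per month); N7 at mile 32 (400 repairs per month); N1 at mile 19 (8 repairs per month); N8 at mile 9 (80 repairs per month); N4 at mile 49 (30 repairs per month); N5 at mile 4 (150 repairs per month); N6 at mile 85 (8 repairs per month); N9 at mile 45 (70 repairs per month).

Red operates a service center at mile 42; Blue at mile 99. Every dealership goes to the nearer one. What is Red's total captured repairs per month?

825

The indifferent point is the midpoint (42+99)/2 = 70.5; dealerships left of it (closer to Red at 42) go to Red, those right go to Blue.
  N5 at 4 (w=150) → Red
  N8 at 9 (w=80) → Red
  N3 at 15 (w=7) → Red
  N1 at 19 (w=8) → Red
  N7 at 32 (w=400) → Red
  N2 at 40 (w=80) → Red
  N9 at 45 (w=70) → Red
  N4 at 49 (w=30) → Red
  N6 at 85 (w=8) → Blue
Red captures 825; Blue captures 8.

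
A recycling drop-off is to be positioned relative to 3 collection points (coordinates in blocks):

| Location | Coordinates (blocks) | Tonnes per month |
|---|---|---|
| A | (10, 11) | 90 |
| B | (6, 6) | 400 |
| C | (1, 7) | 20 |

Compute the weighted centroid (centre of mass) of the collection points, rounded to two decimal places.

The minimiser of Σwᵢ‖p−pᵢ‖² is the weighted centroid p* = (Σwᵢpᵢ)/(Σwᵢ).
Σwᵢ = 510.
Σwᵢxᵢ = 90·10 + 400·6 + 20·1 = 3320.
Σwᵢyᵢ = 90·11 + 400·6 + 20·7 = 3530.
x* = 3320/510 = 6.51, y* = 3530/510 = 6.92.

(6.51, 6.92)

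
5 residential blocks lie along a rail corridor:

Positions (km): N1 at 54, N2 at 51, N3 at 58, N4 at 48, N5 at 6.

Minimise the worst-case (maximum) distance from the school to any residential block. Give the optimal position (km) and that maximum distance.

location 32, max distance 26

The 1-center on a line is the midpoint of the two extreme points: leftmost at 6, rightmost at 58.
Optimal location = (6 + 58)/2 = 32; maximum distance = (58 − 6)/2 = 26.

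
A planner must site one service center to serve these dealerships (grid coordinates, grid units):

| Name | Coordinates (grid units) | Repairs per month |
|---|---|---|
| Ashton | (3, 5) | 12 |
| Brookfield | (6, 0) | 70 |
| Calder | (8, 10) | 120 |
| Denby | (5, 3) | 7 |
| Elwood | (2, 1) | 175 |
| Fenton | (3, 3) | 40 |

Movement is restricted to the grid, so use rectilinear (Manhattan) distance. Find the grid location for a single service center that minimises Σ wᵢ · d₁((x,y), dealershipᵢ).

(3, 1)

Manhattan distance separates: Σwᵢ(|x−xᵢ|+|y−yᵢ|) = Σwᵢ|x−xᵢ| + Σwᵢ|y−yᵢ|, so x and y are optimised independently as 1-D weighted medians.
Total weight W = 424; half = 212.
x-coordinate, sorted with cumulative weight:
  x=2 (Elwood, w=175) cum 175
  x=3 (Ashton, w=12) cum 187
  x=3 (Fenton, w=40) cum 227  ← median
  x=5 (Denby, w=7) cum 234
  x=6 (Brookfield, w=70) cum 304
  x=8 (Calder, w=120) cum 424
⇒ x* = 3
y-coordinate, sorted with cumulative weight:
  y=0 (Brookfield, w=70) cum 70
  y=1 (Elwood, w=175) cum 245  ← median
  y=3 (Denby, w=7) cum 252
  y=3 (Fenton, w=40) cum 292
  y=5 (Ashton, w=12) cum 304
  y=10 (Calder, w=120) cum 424
⇒ y* = 1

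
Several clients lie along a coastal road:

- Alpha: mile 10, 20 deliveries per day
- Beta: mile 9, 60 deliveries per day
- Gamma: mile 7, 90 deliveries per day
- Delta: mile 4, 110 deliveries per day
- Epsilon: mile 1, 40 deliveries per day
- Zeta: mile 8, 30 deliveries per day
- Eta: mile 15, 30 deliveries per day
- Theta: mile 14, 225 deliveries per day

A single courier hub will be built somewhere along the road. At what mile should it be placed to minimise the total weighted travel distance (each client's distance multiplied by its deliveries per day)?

For a sum of weighted absolute distances on a line, the optimum is the weighted median (not the mean). Total weight W = 605; half-weight = 302.5.
Sort by position and accumulate weight:
  mile 1 (Epsilon, w=40) → cum 40
  mile 4 (Delta, w=110) → cum 150
  mile 7 (Gamma, w=90) → cum 240
  mile 8 (Zeta, w=30) → cum 270
  mile 9 (Beta, w=60) → cum 330  ≥ 302.5 → median here
  mile 10 (Alpha, w=20) → cum 350
  mile 14 (Theta, w=225) → cum 575
  mile 15 (Eta, w=30) → cum 605
Optimal location: mile 9.

x = 9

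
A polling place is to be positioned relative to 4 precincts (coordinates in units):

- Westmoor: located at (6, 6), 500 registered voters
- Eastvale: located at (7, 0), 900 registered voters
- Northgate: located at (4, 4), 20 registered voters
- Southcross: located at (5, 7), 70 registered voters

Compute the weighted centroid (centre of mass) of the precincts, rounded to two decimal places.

The minimiser of Σwᵢ‖p−pᵢ‖² is the weighted centroid p* = (Σwᵢpᵢ)/(Σwᵢ).
Σwᵢ = 1490.
Σwᵢxᵢ = 500·6 + 900·7 + 20·4 + 70·5 = 9730.
Σwᵢyᵢ = 500·6 + 900·0 + 20·4 + 70·7 = 3570.
x* = 9730/1490 = 6.53, y* = 3570/1490 = 2.40.

(6.53, 2.40)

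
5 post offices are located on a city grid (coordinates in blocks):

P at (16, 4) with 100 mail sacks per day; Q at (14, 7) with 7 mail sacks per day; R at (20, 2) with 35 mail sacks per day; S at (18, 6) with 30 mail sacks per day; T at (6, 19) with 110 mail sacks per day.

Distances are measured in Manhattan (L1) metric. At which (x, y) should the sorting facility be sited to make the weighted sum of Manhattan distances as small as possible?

(16, 6)

Manhattan distance separates: Σwᵢ(|x−xᵢ|+|y−yᵢ|) = Σwᵢ|x−xᵢ| + Σwᵢ|y−yᵢ|, so x and y are optimised independently as 1-D weighted medians.
Total weight W = 282; half = 141.
x-coordinate, sorted with cumulative weight:
  x=6 (T, w=110) cum 110
  x=14 (Q, w=7) cum 117
  x=16 (P, w=100) cum 217  ← median
  x=18 (S, w=30) cum 247
  x=20 (R, w=35) cum 282
⇒ x* = 16
y-coordinate, sorted with cumulative weight:
  y=2 (R, w=35) cum 35
  y=4 (P, w=100) cum 135
  y=6 (S, w=30) cum 165  ← median
  y=7 (Q, w=7) cum 172
  y=19 (T, w=110) cum 282
⇒ y* = 6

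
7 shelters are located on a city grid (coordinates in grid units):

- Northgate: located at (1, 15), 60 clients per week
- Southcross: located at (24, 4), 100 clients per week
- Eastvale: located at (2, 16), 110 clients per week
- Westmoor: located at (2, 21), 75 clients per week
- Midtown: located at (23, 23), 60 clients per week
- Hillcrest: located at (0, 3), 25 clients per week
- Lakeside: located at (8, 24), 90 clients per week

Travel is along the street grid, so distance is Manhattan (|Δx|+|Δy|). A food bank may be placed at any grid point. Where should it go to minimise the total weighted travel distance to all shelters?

Manhattan distance separates: Σwᵢ(|x−xᵢ|+|y−yᵢ|) = Σwᵢ|x−xᵢ| + Σwᵢ|y−yᵢ|, so x and y are optimised independently as 1-D weighted medians.
Total weight W = 520; half = 260.
x-coordinate, sorted with cumulative weight:
  x=0 (Hillcrest, w=25) cum 25
  x=1 (Northgate, w=60) cum 85
  x=2 (Eastvale, w=110) cum 195
  x=2 (Westmoor, w=75) cum 270  ← median
  x=8 (Lakeside, w=90) cum 360
  x=23 (Midtown, w=60) cum 420
  x=24 (Southcross, w=100) cum 520
⇒ x* = 2
y-coordinate, sorted with cumulative weight:
  y=3 (Hillcrest, w=25) cum 25
  y=4 (Southcross, w=100) cum 125
  y=15 (Northgate, w=60) cum 185
  y=16 (Eastvale, w=110) cum 295  ← median
  y=21 (Westmoor, w=75) cum 370
  y=23 (Midtown, w=60) cum 430
  y=24 (Lakeside, w=90) cum 520
⇒ y* = 16

(2, 16)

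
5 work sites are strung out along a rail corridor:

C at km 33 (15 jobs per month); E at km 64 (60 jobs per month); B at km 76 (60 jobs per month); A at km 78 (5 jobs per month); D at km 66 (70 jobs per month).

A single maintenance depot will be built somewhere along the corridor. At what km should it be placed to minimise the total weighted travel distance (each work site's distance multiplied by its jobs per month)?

x = 66

For a sum of weighted absolute distances on a line, the optimum is the weighted median (not the mean). Total weight W = 210; half-weight = 105.
Sort by position and accumulate weight:
  km 33 (C, w=15) → cum 15
  km 64 (E, w=60) → cum 75
  km 66 (D, w=70) → cum 145  ≥ 105 → median here
  km 76 (B, w=60) → cum 205
  km 78 (A, w=5) → cum 210
Optimal location: km 66.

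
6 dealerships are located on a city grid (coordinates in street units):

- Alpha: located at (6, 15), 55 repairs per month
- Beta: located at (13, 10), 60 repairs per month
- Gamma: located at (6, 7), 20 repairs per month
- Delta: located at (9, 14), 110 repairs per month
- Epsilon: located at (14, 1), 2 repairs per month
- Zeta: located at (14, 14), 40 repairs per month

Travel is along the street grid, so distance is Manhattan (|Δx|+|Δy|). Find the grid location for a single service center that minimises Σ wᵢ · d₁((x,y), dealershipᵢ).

Manhattan distance separates: Σwᵢ(|x−xᵢ|+|y−yᵢ|) = Σwᵢ|x−xᵢ| + Σwᵢ|y−yᵢ|, so x and y are optimised independently as 1-D weighted medians.
Total weight W = 287; half = 143.5.
x-coordinate, sorted with cumulative weight:
  x=6 (Alpha, w=55) cum 55
  x=6 (Gamma, w=20) cum 75
  x=9 (Delta, w=110) cum 185  ← median
  x=13 (Beta, w=60) cum 245
  x=14 (Epsilon, w=2) cum 247
  x=14 (Zeta, w=40) cum 287
⇒ x* = 9
y-coordinate, sorted with cumulative weight:
  y=1 (Epsilon, w=2) cum 2
  y=7 (Gamma, w=20) cum 22
  y=10 (Beta, w=60) cum 82
  y=14 (Delta, w=110) cum 192  ← median
  y=14 (Zeta, w=40) cum 232
  y=15 (Alpha, w=55) cum 287
⇒ y* = 14

(9, 14)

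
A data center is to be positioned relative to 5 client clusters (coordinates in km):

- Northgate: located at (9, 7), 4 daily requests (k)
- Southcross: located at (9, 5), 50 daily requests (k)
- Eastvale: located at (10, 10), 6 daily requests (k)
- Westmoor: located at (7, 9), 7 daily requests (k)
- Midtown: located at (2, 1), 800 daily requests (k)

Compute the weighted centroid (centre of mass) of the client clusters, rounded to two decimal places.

(2.53, 1.39)

The minimiser of Σwᵢ‖p−pᵢ‖² is the weighted centroid p* = (Σwᵢpᵢ)/(Σwᵢ).
Σwᵢ = 867.
Σwᵢxᵢ = 4·9 + 50·9 + 6·10 + 7·7 + 800·2 = 2195.
Σwᵢyᵢ = 4·7 + 50·5 + 6·10 + 7·9 + 800·1 = 1201.
x* = 2195/867 = 2.53, y* = 1201/867 = 1.39.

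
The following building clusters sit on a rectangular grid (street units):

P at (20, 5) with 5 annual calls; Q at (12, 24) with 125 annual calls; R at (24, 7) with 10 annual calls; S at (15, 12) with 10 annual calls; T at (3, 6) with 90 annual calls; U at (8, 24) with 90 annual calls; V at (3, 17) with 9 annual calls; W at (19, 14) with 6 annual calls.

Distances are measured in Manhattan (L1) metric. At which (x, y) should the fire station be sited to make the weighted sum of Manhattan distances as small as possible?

Manhattan distance separates: Σwᵢ(|x−xᵢ|+|y−yᵢ|) = Σwᵢ|x−xᵢ| + Σwᵢ|y−yᵢ|, so x and y are optimised independently as 1-D weighted medians.
Total weight W = 345; half = 172.5.
x-coordinate, sorted with cumulative weight:
  x=3 (T, w=90) cum 90
  x=3 (V, w=9) cum 99
  x=8 (U, w=90) cum 189  ← median
  x=12 (Q, w=125) cum 314
  x=15 (S, w=10) cum 324
  x=19 (W, w=6) cum 330
  x=20 (P, w=5) cum 335
  x=24 (R, w=10) cum 345
⇒ x* = 8
y-coordinate, sorted with cumulative weight:
  y=5 (P, w=5) cum 5
  y=6 (T, w=90) cum 95
  y=7 (R, w=10) cum 105
  y=12 (S, w=10) cum 115
  y=14 (W, w=6) cum 121
  y=17 (V, w=9) cum 130
  y=24 (Q, w=125) cum 255  ← median
  y=24 (U, w=90) cum 345
⇒ y* = 24

(8, 24)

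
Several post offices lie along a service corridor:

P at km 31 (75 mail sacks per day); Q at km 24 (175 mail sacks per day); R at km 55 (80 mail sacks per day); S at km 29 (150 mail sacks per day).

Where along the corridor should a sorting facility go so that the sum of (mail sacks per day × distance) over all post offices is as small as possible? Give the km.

x = 29

For a sum of weighted absolute distances on a line, the optimum is the weighted median (not the mean). Total weight W = 480; half-weight = 240.
Sort by position and accumulate weight:
  km 24 (Q, w=175) → cum 175
  km 29 (S, w=150) → cum 325  ≥ 240 → median here
  km 31 (P, w=75) → cum 400
  km 55 (R, w=80) → cum 480
Optimal location: km 29.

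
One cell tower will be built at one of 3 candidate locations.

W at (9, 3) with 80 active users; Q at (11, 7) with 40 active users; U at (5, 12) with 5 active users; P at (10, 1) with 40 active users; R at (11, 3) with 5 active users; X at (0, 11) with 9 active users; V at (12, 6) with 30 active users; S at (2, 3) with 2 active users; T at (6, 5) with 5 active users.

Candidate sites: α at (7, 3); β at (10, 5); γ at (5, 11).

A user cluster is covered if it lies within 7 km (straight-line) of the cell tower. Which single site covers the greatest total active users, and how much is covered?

Coverage radius r = 7 km; a point is covered iff (Δx)²+(Δy)² ≤ 7² = 49.
  α (7, 3): covers {W, Q, P, R, V, S, T} → 202
  β (10, 5): covers {W, Q, P, R, V, T} → 200
  γ (5, 11): covers {U, X, T} → 19
Maximum coverage at α: 202 active users.

α, covering 202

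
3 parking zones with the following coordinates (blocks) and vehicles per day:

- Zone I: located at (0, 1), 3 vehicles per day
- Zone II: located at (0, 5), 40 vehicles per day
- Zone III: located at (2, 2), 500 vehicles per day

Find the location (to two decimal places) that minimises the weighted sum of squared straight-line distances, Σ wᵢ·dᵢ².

The minimiser of Σwᵢ‖p−pᵢ‖² is the weighted centroid p* = (Σwᵢpᵢ)/(Σwᵢ).
Σwᵢ = 543.
Σwᵢxᵢ = 3·0 + 40·0 + 500·2 = 1000.
Σwᵢyᵢ = 3·1 + 40·5 + 500·2 = 1203.
x* = 1000/543 = 1.84, y* = 1203/543 = 2.22.

(1.84, 2.22)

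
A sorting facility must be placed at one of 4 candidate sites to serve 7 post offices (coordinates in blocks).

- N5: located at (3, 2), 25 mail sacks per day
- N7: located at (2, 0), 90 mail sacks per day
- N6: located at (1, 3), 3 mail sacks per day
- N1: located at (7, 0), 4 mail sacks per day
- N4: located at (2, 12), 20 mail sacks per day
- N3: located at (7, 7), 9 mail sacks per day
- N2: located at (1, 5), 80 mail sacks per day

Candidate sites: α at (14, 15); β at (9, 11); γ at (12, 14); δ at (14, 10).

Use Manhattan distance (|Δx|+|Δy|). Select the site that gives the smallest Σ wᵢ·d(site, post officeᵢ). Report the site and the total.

Total weighted distance at each candidate:
  α (14, 15): total = 5468
  β (9, 11): total = 3429
  γ (12, 14): total = 4775
  δ (14, 10): total = 4393
Minimum is at β with total 3429 blocks.

β, total 3429 blocks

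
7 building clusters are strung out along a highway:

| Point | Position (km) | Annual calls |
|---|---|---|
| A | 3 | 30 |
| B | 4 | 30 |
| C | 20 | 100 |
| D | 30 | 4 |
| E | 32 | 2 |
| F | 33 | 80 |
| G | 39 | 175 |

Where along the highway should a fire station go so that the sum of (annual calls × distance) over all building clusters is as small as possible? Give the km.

x = 33

For a sum of weighted absolute distances on a line, the optimum is the weighted median (not the mean). Total weight W = 421; half-weight = 210.5.
Sort by position and accumulate weight:
  km 3 (A, w=30) → cum 30
  km 4 (B, w=30) → cum 60
  km 20 (C, w=100) → cum 160
  km 30 (D, w=4) → cum 164
  km 32 (E, w=2) → cum 166
  km 33 (F, w=80) → cum 246  ≥ 210.5 → median here
  km 39 (G, w=175) → cum 421
Optimal location: km 33.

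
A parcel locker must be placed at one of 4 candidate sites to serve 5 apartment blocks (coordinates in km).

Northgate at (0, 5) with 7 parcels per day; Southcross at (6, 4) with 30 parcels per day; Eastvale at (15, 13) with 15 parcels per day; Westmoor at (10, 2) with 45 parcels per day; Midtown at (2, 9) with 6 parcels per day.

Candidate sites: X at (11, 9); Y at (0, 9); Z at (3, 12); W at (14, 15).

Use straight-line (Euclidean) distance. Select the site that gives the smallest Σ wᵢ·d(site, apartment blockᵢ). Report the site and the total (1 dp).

X, total 751.1 km

Total weighted distance at each candidate:
  X (11, 9): total = 751.1
  Y (0, 9): total = 1056.5
  Z (3, 12): total = 1058.5
  W (14, 15): total = 1254.6
Minimum is at X with total 751.1 km.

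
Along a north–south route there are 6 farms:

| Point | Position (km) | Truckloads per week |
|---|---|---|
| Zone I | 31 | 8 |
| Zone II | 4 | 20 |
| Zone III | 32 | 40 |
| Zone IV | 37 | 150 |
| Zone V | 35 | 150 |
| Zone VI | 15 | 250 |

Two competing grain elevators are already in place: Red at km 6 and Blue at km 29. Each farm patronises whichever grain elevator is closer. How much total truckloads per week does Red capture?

The indifferent point is the midpoint (6+29)/2 = 17.5; farms left of it (closer to Red at 6) go to Red, those right go to Blue.
  Zone II at 4 (w=20) → Red
  Zone VI at 15 (w=250) → Red
  Zone I at 31 (w=8) → Blue
  Zone III at 32 (w=40) → Blue
  Zone V at 35 (w=150) → Blue
  Zone IV at 37 (w=150) → Blue
Red captures 270; Blue captures 348.

270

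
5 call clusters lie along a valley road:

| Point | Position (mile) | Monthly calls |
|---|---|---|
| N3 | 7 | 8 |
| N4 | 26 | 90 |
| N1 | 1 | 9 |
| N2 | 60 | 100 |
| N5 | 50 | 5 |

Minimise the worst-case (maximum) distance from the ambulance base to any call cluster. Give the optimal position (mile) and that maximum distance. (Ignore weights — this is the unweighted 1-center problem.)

location 30.5, max distance 29.5

The 1-center on a line is the midpoint of the two extreme points: leftmost at 1, rightmost at 60.
Optimal location = (1 + 60)/2 = 30.5; maximum distance = (60 − 1)/2 = 29.5.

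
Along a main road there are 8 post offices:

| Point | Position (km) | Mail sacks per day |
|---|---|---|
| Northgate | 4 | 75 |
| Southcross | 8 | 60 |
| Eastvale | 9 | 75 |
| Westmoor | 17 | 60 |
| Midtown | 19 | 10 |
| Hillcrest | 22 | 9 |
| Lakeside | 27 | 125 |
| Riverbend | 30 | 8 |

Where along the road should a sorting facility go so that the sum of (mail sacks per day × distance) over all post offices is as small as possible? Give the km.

For a sum of weighted absolute distances on a line, the optimum is the weighted median (not the mean). Total weight W = 422; half-weight = 211.
Sort by position and accumulate weight:
  km 4 (Northgate, w=75) → cum 75
  km 8 (Southcross, w=60) → cum 135
  km 9 (Eastvale, w=75) → cum 210
  km 17 (Westmoor, w=60) → cum 270  ≥ 211 → median here
  km 19 (Midtown, w=10) → cum 280
  km 22 (Hillcrest, w=9) → cum 289
  km 27 (Lakeside, w=125) → cum 414
  km 30 (Riverbend, w=8) → cum 422
Optimal location: km 17.

x = 17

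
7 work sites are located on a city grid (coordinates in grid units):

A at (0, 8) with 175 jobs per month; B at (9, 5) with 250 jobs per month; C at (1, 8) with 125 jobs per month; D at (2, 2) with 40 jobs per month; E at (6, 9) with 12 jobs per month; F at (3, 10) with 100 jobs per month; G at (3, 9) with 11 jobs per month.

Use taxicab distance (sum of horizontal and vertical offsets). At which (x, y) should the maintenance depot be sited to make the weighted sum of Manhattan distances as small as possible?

(3, 8)

Manhattan distance separates: Σwᵢ(|x−xᵢ|+|y−yᵢ|) = Σwᵢ|x−xᵢ| + Σwᵢ|y−yᵢ|, so x and y are optimised independently as 1-D weighted medians.
Total weight W = 713; half = 356.5.
x-coordinate, sorted with cumulative weight:
  x=0 (A, w=175) cum 175
  x=1 (C, w=125) cum 300
  x=2 (D, w=40) cum 340
  x=3 (F, w=100) cum 440  ← median
  x=3 (G, w=11) cum 451
  x=6 (E, w=12) cum 463
  x=9 (B, w=250) cum 713
⇒ x* = 3
y-coordinate, sorted with cumulative weight:
  y=2 (D, w=40) cum 40
  y=5 (B, w=250) cum 290
  y=8 (A, w=175) cum 465  ← median
  y=8 (C, w=125) cum 590
  y=9 (E, w=12) cum 602
  y=9 (G, w=11) cum 613
  y=10 (F, w=100) cum 713
⇒ y* = 8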